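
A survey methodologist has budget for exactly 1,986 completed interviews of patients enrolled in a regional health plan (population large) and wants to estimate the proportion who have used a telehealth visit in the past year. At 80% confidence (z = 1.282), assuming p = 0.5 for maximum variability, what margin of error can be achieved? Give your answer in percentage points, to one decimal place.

SE(p̂) = √[p(1−p)/n] = √[0.2500/1986] = 0.01122.
E = z × SE = 1.282 × 0.01122 = 0.01438, or 1.4 percentage points.

1.4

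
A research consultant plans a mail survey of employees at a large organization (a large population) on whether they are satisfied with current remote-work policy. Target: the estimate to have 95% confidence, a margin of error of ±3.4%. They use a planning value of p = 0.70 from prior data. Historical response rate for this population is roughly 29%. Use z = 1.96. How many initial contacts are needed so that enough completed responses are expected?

Completed interviews needed: n₀ = 1.96² × 0.2100 / 0.034² ≈ 697.87 → 698.
At a 29% response rate, contacts needed = 698 / 0.29 ≈ 2406.90 → 2407.

2407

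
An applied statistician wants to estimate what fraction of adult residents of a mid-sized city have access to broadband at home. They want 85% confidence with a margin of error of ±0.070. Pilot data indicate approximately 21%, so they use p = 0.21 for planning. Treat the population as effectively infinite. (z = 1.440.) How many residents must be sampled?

71

With p = 0.21, p(1−p) = 0.1659.
n = z²·p(1−p)/E² = 1.440² × 0.1659 / 0.070² = 2.0736 × 0.1659 / 0.004900 ≈ 70.21.
Rounding up gives n = 71.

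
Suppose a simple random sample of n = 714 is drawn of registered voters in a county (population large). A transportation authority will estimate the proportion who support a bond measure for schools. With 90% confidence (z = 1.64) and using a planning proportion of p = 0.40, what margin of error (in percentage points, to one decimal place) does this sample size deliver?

SE(p̂) = √[p(1−p)/n] = √[0.2400/714] = 0.01833.
E = z × SE = 1.64 × 0.01833 = 0.03007, or 3.0 percentage points.

3.0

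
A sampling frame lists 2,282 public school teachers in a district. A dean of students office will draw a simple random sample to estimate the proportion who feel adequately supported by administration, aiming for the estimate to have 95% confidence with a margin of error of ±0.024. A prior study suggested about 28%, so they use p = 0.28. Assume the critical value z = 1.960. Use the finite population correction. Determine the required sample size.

Unadjusted: n₀ = 1.960² × 0.28 × 0.72 / 0.024² ≈ 1344.56, so n₀ = 1345.
Finite population correction with N = 2,282: n = n₀ / (1 + (n₀−1)/N) = 1345 / (1 + 1344/2282) = 1345 / 1.5890 ≈ 846.47.
Rounding up, n = 847.

847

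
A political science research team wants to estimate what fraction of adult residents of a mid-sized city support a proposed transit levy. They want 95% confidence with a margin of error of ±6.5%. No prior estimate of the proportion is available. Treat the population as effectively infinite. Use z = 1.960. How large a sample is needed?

228

With no prior estimate, use p = 0.5, giving p(1−p) = 0.25.
n = z²·p(1−p)/E² = 1.960² × 0.2500 / 0.065² = 3.8416 × 0.2500 / 0.004225 ≈ 227.31.
Rounding up gives n = 228.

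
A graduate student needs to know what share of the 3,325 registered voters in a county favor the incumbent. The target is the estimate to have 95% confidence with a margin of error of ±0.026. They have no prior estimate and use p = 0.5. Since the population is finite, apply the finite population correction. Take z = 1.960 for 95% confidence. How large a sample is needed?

Unadjusted: n₀ = 1.960² × 0.50 × 0.50 / 0.026² ≈ 1420.71, so n₀ = 1421.
Finite population correction with N = 3,325: n = n₀ / (1 + (n₀−1)/N) = 1421 / (1 + 1420/3325) = 1421 / 1.4271 ≈ 995.75.
Rounding up, n = 996.

996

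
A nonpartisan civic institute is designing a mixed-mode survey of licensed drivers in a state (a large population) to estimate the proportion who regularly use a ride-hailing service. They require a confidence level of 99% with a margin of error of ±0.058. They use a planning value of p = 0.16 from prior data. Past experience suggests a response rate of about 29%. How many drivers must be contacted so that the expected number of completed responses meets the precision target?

918

For 99% confidence, z = 2.58.
Completed interviews needed: n₀ = 2.58² × 0.1344 / 0.058² ≈ 265.94 → 266.
At a 29% response rate, contacts needed = 266 / 0.29 ≈ 917.24 → 918.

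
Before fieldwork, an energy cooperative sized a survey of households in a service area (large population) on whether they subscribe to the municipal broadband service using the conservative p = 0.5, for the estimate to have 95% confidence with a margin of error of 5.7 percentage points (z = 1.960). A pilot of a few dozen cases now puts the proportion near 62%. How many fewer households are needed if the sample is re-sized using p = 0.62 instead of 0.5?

17

Conservative (p = 0.5): n = 1.960² × 0.25 / 0.057² ≈ 295.60 → 296.
Using p = 0.62: p(1−p) = 0.2356, so n = 1.960² × 0.2356 / 0.057² ≈ 278.57 → 279.
Reduction: 296 − 279 = 17.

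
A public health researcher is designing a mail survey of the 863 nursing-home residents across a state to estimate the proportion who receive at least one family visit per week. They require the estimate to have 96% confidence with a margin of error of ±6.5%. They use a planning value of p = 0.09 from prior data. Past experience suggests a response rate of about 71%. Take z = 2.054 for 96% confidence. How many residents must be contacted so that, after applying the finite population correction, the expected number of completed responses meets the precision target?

106

Completed interviews needed (unadjusted): n₀ = 2.054² × 0.0819 / 0.065² ≈ 81.78 → 82.
FPC for N = 863: n = 82 / (1 + 81/863) = 82 / 1.0939 ≈ 74.96 → 75.
At a 71% response rate, contacts needed = 75 / 0.71 ≈ 105.63 → 106.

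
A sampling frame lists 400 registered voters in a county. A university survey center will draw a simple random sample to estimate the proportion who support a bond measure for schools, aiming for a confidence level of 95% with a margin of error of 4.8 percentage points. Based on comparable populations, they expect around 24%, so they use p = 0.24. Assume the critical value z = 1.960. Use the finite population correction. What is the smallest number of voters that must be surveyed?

Unadjusted: n₀ = 1.960² × 0.24 × 0.76 / 0.048² ≈ 304.13, so n₀ = 305.
Finite population correction with N = 400: n = n₀ / (1 + (n₀−1)/N) = 305 / (1 + 304/400) = 305 / 1.7600 ≈ 173.30.
Rounding up, n = 174.

174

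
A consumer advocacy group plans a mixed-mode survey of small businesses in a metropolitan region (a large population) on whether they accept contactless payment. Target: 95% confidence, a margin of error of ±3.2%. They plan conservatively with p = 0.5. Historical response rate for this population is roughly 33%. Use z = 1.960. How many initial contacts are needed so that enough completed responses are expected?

2843

Completed interviews needed: n₀ = 1.960² × 0.2500 / 0.032² ≈ 937.89 → 938.
At a 33% response rate, contacts needed = 938 / 0.33 ≈ 2842.42 → 2843.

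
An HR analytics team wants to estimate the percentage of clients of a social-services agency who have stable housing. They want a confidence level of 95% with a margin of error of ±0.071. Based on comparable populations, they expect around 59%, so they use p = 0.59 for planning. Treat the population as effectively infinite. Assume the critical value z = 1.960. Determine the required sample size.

185

With p = 0.59, p(1−p) = 0.2419.
n = z²·p(1−p)/E² = 1.960² × 0.2419 / 0.071² = 3.8416 × 0.2419 / 0.005041 ≈ 184.34.
Rounding up gives n = 185.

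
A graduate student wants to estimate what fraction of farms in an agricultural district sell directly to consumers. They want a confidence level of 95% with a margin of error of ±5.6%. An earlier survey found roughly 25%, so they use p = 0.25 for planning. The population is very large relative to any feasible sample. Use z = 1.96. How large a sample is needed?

230

With p = 0.25, p(1−p) = 0.1875.
n = z²·p(1−p)/E² = 1.96² × 0.1875 / 0.056² = 3.8416 × 0.1875 / 0.003136 ≈ 229.69.
Rounding up gives n = 230.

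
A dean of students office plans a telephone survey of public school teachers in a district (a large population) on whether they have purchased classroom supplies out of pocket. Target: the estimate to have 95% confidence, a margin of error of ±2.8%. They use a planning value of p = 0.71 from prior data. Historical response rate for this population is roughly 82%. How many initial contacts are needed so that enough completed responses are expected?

For 95% confidence, z = 1.960.
Completed interviews needed: n₀ = 1.960² × 0.2059 / 0.028² ≈ 1008.91 → 1009.
At an 82% response rate, contacts needed = 1009 / 0.82 ≈ 1230.49 → 1231.

1231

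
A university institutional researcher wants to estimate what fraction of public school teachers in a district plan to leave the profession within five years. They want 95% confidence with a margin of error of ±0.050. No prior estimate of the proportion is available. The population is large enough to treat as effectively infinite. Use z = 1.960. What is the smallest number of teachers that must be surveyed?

With no prior estimate, use p = 0.5, giving p(1−p) = 0.25.
n = z²·p(1−p)/E² = 1.960² × 0.2500 / 0.050² = 3.8416 × 0.2500 / 0.002500 ≈ 384.16.
Rounding up gives n = 385.

385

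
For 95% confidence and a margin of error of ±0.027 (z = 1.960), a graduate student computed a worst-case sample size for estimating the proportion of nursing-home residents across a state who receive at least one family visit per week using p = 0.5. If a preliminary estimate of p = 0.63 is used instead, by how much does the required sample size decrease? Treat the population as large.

89

Conservative (p = 0.5): n = 1.960² × 0.25 / 0.027² ≈ 1317.42 → 1318.
Using p = 0.63: p(1−p) = 0.2331, so n = 1.960² × 0.2331 / 0.027² ≈ 1228.36 → 1229.
Reduction: 1318 − 1229 = 89.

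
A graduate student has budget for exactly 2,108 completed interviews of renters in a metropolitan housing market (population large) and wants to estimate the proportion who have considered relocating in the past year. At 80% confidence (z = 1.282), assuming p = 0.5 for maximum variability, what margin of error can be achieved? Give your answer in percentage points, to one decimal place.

1.4

SE(p̂) = √[p(1−p)/n] = √[0.2500/2108] = 0.01089.
E = z × SE = 1.282 × 0.01089 = 0.01396, or 1.4 percentage points.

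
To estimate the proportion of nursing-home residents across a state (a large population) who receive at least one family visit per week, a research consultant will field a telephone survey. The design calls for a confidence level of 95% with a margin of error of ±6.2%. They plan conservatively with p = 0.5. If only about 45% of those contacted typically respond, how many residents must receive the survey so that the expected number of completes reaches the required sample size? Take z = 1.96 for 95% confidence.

Completed interviews needed: n₀ = 1.96² × 0.2500 / 0.062² ≈ 249.84 → 250.
At a 45% response rate, contacts needed = 250 / 0.45 ≈ 555.56 → 556.

556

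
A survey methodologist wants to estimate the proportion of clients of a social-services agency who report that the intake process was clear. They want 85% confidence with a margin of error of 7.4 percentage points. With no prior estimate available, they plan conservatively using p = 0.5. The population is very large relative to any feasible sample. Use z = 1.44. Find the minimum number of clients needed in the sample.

With p = 0.5, p(1−p) = 0.25.
n = z²·p(1−p)/E² = 1.44² × 0.2500 / 0.074² = 2.0736 × 0.2500 / 0.005476 ≈ 94.67.
Rounding up gives n = 95.

95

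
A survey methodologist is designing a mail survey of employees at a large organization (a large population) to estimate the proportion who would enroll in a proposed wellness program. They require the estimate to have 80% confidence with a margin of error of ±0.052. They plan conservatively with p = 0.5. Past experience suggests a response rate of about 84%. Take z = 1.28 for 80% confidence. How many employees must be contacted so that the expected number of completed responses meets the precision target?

Completed interviews needed: n₀ = 1.28² × 0.2500 / 0.052² ≈ 151.48 → 152.
At an 84% response rate, contacts needed = 152 / 0.84 ≈ 180.95 → 181.

181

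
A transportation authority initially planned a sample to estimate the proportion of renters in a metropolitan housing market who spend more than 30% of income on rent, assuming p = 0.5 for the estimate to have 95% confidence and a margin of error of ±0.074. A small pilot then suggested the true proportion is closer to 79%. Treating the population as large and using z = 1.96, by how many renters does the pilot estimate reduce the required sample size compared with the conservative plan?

Conservative (p = 0.5): n = 1.96² × 0.25 / 0.074² ≈ 175.38 → 176.
Using p = 0.79: p(1−p) = 0.1659, so n = 1.96² × 0.1659 / 0.074² ≈ 116.38 → 117.
Reduction: 176 − 117 = 59.

59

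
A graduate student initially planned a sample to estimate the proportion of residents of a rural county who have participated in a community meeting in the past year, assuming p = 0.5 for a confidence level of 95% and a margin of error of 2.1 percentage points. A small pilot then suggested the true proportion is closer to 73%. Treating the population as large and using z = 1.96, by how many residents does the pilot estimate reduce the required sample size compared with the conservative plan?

Conservative (p = 0.5): n = 1.96² × 0.25 / 0.021² ≈ 2177.78 → 2178.
Using p = 0.73: p(1−p) = 0.1971, so n = 1.96² × 0.1971 / 0.021² ≈ 1716.96 → 1717.
Reduction: 2178 − 1717 = 461.

461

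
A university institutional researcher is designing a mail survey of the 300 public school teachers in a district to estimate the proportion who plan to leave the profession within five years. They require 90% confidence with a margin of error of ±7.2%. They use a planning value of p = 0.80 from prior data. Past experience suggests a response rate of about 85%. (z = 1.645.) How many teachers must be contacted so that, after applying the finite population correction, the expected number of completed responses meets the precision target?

Completed interviews needed (unadjusted): n₀ = 1.645² × 0.1600 / 0.072² ≈ 83.52 → 84.
FPC for N = 300: n = 84 / (1 + 83/300) = 84 / 1.2767 ≈ 65.80 → 66.
At an 85% response rate, contacts needed = 66 / 0.85 ≈ 77.65 → 78.

78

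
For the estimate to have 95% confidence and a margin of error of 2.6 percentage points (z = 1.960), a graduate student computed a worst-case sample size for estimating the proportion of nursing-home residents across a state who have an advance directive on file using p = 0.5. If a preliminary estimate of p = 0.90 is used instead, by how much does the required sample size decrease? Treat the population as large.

Conservative (p = 0.5): n = 1.960² × 0.25 / 0.026² ≈ 1420.71 → 1421.
Using p = 0.90: p(1−p) = 0.0900, so n = 1.960² × 0.0900 / 0.026² ≈ 511.46 → 512.
Reduction: 1421 − 512 = 909.

909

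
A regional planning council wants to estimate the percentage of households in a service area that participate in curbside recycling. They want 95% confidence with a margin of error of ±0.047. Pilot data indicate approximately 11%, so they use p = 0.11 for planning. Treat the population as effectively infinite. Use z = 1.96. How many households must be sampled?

With p = 0.11, p(1−p) = 0.0979.
n = z²·p(1−p)/E² = 1.96² × 0.0979 / 0.047² = 3.8416 × 0.0979 / 0.002209 ≈ 170.25.
Rounding up gives n = 171.

171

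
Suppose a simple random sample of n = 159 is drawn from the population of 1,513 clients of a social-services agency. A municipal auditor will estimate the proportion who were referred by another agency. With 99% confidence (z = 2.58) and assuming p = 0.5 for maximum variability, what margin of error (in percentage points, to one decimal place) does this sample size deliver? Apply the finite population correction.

Finite-population factor: (N−n)/(N−1) = (1513−159)/(1513−1) = 0.8955.
SE(p̂) = √[p(1−p)/n · (N−n)/(N−1)] = √[0.2500/159 × 0.8955] = 0.03752.
E = z × SE = 2.58 × 0.03752 = 0.09681 ≈ 9.7 percentage points.

9.7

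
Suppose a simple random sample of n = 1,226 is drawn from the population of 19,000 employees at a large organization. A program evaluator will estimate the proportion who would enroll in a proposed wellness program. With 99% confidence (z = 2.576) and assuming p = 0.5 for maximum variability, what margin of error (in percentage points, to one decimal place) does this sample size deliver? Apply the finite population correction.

3.6

Finite-population factor: (N−n)/(N−1) = (19000−1226)/(19000−1) = 0.9355.
SE(p̂) = √[p(1−p)/n · (N−n)/(N−1)] = √[0.2500/1226 × 0.9355] = 0.01381.
E = z × SE = 2.576 × 0.01381 = 0.03558 ≈ 3.6 percentage points.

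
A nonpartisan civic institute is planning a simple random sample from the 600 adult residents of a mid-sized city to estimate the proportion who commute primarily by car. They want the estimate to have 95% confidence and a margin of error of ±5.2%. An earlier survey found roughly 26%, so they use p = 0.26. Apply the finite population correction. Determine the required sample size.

For 95% confidence, z = 1.960.
Unadjusted: n₀ = 1.960² × 0.26 × 0.74 / 0.052² ≈ 273.34, so n₀ = 274.
Finite population correction with N = 600: n = n₀ / (1 + (n₀−1)/N) = 274 / (1 + 273/600) = 274 / 1.4550 ≈ 188.32.
Rounding up, n = 189.

189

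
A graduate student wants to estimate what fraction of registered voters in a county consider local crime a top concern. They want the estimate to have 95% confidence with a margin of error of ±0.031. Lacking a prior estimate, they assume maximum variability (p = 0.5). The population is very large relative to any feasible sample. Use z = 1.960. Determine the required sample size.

1000

With p = 0.5, p(1−p) = 0.25.
n = z²·p(1−p)/E² = 1.960² × 0.2500 / 0.031² = 3.8416 × 0.2500 / 0.000961 ≈ 999.38.
Rounding up gives n = 1000.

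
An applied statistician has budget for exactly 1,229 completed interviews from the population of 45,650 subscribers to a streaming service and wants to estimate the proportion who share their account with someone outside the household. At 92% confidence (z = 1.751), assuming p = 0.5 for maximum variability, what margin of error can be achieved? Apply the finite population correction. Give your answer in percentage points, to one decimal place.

2.5

Finite-population factor: (N−n)/(N−1) = (45650−1229)/(45650−1) = 0.9731.
SE(p̂) = √[p(1−p)/n · (N−n)/(N−1)] = √[0.2500/1229 × 0.9731] = 0.01407.
E = z × SE = 1.751 × 0.01407 = 0.02464 ≈ 2.5 percentage points.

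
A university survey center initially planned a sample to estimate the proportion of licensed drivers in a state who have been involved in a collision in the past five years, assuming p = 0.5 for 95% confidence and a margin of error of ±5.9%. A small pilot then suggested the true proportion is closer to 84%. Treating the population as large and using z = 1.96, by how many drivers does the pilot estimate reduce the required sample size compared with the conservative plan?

Conservative (p = 0.5): n = 1.96² × 0.25 / 0.059² ≈ 275.90 → 276.
Using p = 0.84: p(1−p) = 0.1344, so n = 1.96² × 0.1344 / 0.059² ≈ 148.32 → 149.
Reduction: 276 − 149 = 127.

127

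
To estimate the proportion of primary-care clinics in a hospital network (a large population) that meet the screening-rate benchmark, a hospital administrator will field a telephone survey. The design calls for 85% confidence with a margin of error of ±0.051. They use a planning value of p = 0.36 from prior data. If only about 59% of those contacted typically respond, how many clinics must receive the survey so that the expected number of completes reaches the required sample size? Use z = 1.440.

Completed interviews needed: n₀ = 1.440² × 0.2304 / 0.051² ≈ 183.68 → 184.
At a 59% response rate, contacts needed = 184 / 0.59 ≈ 311.86 → 312.

312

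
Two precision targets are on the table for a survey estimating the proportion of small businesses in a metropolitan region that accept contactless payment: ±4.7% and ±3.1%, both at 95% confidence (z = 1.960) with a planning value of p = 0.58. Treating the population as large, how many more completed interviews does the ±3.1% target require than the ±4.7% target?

550

At ±4.7%: n = 1.960² × 0.2436 / 0.047² ≈ 423.64 → 424.
At ±3.1%: n = 1.960² × 0.2436 / 0.031² ≈ 973.79 → 974.
Additional respondents: 974 − 424 = 550.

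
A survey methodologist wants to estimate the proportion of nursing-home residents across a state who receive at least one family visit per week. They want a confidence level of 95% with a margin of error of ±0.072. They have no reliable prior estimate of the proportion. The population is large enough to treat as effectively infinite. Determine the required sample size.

186

For 95% confidence, z = 1.960.
With no prior estimate, use p = 0.5, giving p(1−p) = 0.25.
n = z²·p(1−p)/E² = 1.960² × 0.2500 / 0.072² = 3.8416 × 0.2500 / 0.005184 ≈ 185.26.
Rounding up gives n = 186.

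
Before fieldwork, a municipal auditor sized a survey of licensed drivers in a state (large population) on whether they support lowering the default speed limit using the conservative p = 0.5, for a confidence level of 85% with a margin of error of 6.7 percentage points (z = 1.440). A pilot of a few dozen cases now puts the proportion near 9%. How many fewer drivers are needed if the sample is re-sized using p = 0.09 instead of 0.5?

Conservative (p = 0.5): n = 1.440² × 0.25 / 0.067² ≈ 115.48 → 116.
Using p = 0.09: p(1−p) = 0.0819, so n = 1.440² × 0.0819 / 0.067² ≈ 37.83 → 38.
Reduction: 116 − 38 = 78.

78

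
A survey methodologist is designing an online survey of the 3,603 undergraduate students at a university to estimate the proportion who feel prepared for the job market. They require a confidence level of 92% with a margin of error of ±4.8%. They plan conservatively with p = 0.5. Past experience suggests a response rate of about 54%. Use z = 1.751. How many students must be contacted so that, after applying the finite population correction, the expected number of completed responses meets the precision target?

565

Completed interviews needed (unadjusted): n₀ = 1.751² × 0.2500 / 0.048² ≈ 332.68 → 333.
FPC for N = 3,603: n = 333 / (1 + 332/3603) = 333 / 1.0921 ≈ 304.90 → 305.
At a 54% response rate, contacts needed = 305 / 0.54 ≈ 564.81 → 565.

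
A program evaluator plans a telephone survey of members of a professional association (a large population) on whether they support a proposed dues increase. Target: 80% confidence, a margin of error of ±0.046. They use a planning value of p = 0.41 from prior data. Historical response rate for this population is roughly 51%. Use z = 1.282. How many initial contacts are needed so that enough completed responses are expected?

Completed interviews needed: n₀ = 1.282² × 0.2419 / 0.046² ≈ 187.89 → 188.
At a 51% response rate, contacts needed = 188 / 0.51 ≈ 368.63 → 369.

369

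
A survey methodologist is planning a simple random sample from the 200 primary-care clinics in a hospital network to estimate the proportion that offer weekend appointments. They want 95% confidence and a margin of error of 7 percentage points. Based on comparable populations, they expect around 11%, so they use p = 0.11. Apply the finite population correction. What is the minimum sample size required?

For 95% confidence, z = 1.960.
Unadjusted: n₀ = 1.960² × 0.11 × 0.89 / 0.070² ≈ 76.75, so n₀ = 77.
Finite population correction with N = 200: n = n₀ / (1 + (n₀−1)/N) = 77 / (1 + 76/200) = 77 / 1.3800 ≈ 55.80.
Rounding up, n = 56.

56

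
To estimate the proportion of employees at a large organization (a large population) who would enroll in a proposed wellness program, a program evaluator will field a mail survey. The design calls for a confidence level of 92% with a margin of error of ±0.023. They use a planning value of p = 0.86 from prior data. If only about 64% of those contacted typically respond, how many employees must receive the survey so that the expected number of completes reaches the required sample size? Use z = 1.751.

Completed interviews needed: n₀ = 1.751² × 0.1204 / 0.023² ≈ 697.82 → 698.
At a 64% response rate, contacts needed = 698 / 0.64 ≈ 1090.62 → 1091.

1091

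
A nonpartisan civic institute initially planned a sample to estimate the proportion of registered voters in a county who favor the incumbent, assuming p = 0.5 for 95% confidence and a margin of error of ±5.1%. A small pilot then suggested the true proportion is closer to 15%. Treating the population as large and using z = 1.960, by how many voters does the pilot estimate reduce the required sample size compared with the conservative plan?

Conservative (p = 0.5): n = 1.960² × 0.25 / 0.051² ≈ 369.24 → 370.
Using p = 0.15: p(1−p) = 0.1275, so n = 1.960² × 0.1275 / 0.051² ≈ 188.31 → 189.
Reduction: 370 − 189 = 181.

181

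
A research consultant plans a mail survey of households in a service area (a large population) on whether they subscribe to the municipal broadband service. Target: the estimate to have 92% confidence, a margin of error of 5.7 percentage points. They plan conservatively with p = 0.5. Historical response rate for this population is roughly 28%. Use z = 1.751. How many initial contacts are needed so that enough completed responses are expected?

Completed interviews needed: n₀ = 1.751² × 0.2500 / 0.057² ≈ 235.92 → 236.
At a 28% response rate, contacts needed = 236 / 0.28 ≈ 842.86 → 843.

843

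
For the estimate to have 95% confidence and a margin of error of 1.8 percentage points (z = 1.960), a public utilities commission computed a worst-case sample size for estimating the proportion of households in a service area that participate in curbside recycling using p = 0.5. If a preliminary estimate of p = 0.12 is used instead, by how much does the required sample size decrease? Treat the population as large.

1712

Conservative (p = 0.5): n = 1.960² × 0.25 / 0.018² ≈ 2964.20 → 2965.
Using p = 0.12: p(1−p) = 0.1056, so n = 1.960² × 0.1056 / 0.018² ≈ 1252.08 → 1253.
Reduction: 2965 − 1253 = 1712.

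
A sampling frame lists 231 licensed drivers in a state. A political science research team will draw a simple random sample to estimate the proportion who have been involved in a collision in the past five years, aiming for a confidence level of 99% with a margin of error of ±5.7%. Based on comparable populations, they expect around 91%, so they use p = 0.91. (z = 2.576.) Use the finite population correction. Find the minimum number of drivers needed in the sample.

98

Unadjusted: n₀ = 2.576² × 0.91 × 0.09 / 0.057² ≈ 167.27, so n₀ = 168.
Finite population correction with N = 231: n = n₀ / (1 + (n₀−1)/N) = 168 / (1 + 167/231) = 168 / 1.7229 ≈ 97.51.
Rounding up, n = 98.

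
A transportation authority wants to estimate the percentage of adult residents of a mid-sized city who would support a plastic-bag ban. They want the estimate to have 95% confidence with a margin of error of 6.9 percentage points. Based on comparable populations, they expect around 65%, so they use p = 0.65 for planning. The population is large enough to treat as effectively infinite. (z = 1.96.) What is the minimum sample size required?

184

With p = 0.65, p(1−p) = 0.2275.
n = z²·p(1−p)/E² = 1.96² × 0.2275 / 0.069² = 3.8416 × 0.2275 / 0.004761 ≈ 183.57.
Rounding up gives n = 184.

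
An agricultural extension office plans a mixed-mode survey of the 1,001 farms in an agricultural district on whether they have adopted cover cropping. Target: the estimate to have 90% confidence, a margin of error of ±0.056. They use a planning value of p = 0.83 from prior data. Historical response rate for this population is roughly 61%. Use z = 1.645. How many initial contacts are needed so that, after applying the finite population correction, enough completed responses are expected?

179

Completed interviews needed (unadjusted): n₀ = 1.645² × 0.1411 / 0.056² ≈ 121.75 → 122.
FPC for N = 1,001: n = 122 / (1 + 121/1001) = 122 / 1.1209 ≈ 108.84 → 109.
At a 61% response rate, contacts needed = 109 / 0.61 ≈ 178.69 → 179.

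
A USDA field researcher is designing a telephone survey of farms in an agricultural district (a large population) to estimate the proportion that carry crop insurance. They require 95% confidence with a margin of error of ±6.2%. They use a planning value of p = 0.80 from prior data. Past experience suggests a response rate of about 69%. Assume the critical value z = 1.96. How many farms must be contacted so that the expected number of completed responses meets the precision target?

232

Completed interviews needed: n₀ = 1.96² × 0.1600 / 0.062² ≈ 159.90 → 160.
At a 69% response rate, contacts needed = 160 / 0.69 ≈ 231.88 → 232.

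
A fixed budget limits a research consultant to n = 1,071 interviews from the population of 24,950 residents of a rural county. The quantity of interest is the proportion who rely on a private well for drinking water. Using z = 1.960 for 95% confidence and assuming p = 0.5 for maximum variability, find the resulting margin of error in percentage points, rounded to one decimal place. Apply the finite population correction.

2.9

Finite-population factor: (N−n)/(N−1) = (24950−1071)/(24950−1) = 0.9571.
SE(p̂) = √[p(1−p)/n · (N−n)/(N−1)] = √[0.2500/1071 × 0.9571] = 0.01495.
E = z × SE = 1.960 × 0.01495 = 0.02930 ≈ 2.9 percentage points.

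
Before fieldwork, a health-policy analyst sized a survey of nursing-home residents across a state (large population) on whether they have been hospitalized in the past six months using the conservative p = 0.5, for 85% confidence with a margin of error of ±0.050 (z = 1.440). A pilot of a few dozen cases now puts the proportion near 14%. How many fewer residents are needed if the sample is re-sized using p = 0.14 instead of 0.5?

108

Conservative (p = 0.5): n = 1.440² × 0.25 / 0.050² ≈ 207.36 → 208.
Using p = 0.14: p(1−p) = 0.1204, so n = 1.440² × 0.1204 / 0.050² ≈ 99.86 → 100.
Reduction: 208 − 100 = 108.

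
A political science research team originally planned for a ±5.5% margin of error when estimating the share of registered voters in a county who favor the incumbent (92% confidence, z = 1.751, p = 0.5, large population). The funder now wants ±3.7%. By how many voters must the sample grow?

306

At ±5.5%: n = 1.751² × 0.2500 / 0.055² ≈ 253.39 → 254.
At ±3.7%: n = 1.751² × 0.2500 / 0.037² ≈ 559.90 → 560.
Additional respondents: 560 − 254 = 306.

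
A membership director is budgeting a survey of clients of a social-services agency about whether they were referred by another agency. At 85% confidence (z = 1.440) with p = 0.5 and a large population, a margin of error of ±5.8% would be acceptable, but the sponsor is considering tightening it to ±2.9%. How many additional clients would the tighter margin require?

At ±5.8%: n = 1.440² × 0.2500 / 0.058² ≈ 154.10 → 155.
At ±2.9%: n = 1.440² × 0.2500 / 0.029² ≈ 616.41 → 617.
Additional respondents: 617 − 155 = 462.

462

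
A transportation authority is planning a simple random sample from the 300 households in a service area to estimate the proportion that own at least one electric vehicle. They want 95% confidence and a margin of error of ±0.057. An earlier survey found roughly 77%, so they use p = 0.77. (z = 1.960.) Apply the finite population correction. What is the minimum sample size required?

Unadjusted: n₀ = 1.960² × 0.77 × 0.23 / 0.057² ≈ 209.40, so n₀ = 210.
Finite population correction with N = 300: n = n₀ / (1 + (n₀−1)/N) = 210 / (1 + 209/300) = 210 / 1.6967 ≈ 123.77.
Rounding up, n = 124.

124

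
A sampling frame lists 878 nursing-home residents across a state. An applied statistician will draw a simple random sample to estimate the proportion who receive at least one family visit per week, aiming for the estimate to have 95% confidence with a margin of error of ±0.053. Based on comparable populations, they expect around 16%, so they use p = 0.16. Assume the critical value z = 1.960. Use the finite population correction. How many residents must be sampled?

Unadjusted: n₀ = 1.960² × 0.16 × 0.84 / 0.053² ≈ 183.81, so n₀ = 184.
Finite population correction with N = 878: n = n₀ / (1 + (n₀−1)/N) = 184 / (1 + 183/878) = 184 / 1.2084 ≈ 152.26.
Rounding up, n = 153.

153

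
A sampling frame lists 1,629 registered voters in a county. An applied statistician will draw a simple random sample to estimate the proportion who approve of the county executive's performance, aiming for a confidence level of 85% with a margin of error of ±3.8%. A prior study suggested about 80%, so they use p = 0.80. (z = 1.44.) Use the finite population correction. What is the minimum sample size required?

202

Unadjusted: n₀ = 1.44² × 0.80 × 0.20 / 0.038² ≈ 229.76, so n₀ = 230.
Finite population correction with N = 1,629: n = n₀ / (1 + (n₀−1)/N) = 230 / (1 + 229/1629) = 230 / 1.1406 ≈ 201.65.
Rounding up, n = 202.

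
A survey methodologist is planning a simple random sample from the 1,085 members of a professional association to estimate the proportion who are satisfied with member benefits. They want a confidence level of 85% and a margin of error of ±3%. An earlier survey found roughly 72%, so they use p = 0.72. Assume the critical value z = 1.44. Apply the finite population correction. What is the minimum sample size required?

326

Unadjusted: n₀ = 1.44² × 0.72 × 0.28 / 0.030² ≈ 464.49, so n₀ = 465.
Finite population correction with N = 1,085: n = n₀ / (1 + (n₀−1)/N) = 465 / (1 + 464/1085) = 465 / 1.4276 ≈ 325.71.
Rounding up, n = 326.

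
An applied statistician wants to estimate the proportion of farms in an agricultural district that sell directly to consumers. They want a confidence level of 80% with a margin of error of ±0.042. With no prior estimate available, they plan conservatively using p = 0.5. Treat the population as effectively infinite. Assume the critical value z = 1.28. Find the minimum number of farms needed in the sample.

With p = 0.5, p(1−p) = 0.25.
n = z²·p(1−p)/E² = 1.28² × 0.2500 / 0.042² = 1.6384 × 0.2500 / 0.001764 ≈ 232.20.
Rounding up gives n = 233.

233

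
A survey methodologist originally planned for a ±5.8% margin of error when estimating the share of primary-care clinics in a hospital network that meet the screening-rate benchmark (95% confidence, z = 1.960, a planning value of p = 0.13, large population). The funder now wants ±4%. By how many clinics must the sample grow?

At ±5.8%: n = 1.960² × 0.1131 / 0.058² ≈ 129.16 → 130.
At ±4%: n = 1.960² × 0.1131 / 0.040² ≈ 271.55 → 272.
Additional respondents: 272 − 130 = 142.

142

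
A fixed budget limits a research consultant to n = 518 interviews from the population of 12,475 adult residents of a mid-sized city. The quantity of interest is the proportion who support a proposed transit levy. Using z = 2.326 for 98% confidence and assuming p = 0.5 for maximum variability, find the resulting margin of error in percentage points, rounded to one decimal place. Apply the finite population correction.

5.0

Finite-population factor: (N−n)/(N−1) = (12475−518)/(12475−1) = 0.9586.
SE(p̂) = √[p(1−p)/n · (N−n)/(N−1)] = √[0.2500/518 × 0.9586] = 0.02151.
E = z × SE = 2.326 × 0.02151 = 0.05003 ≈ 5.0 percentage points.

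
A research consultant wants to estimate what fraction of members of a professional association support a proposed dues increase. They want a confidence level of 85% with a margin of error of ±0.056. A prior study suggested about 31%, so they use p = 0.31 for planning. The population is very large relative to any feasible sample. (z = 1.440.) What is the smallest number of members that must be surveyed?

With p = 0.31, p(1−p) = 0.2139.
n = z²·p(1−p)/E² = 1.440² × 0.2139 / 0.056² = 2.0736 × 0.2139 / 0.003136 ≈ 141.44.
Rounding up gives n = 142.

142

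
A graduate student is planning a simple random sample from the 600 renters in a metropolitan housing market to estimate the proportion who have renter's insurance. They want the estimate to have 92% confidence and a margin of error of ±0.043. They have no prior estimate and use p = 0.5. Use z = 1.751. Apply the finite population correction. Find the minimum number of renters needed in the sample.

246

Unadjusted: n₀ = 1.751² × 0.50 × 0.50 / 0.043² ≈ 414.55, so n₀ = 415.
Finite population correction with N = 600: n = n₀ / (1 + (n₀−1)/N) = 415 / (1 + 414/600) = 415 / 1.6900 ≈ 245.56.
Rounding up, n = 246.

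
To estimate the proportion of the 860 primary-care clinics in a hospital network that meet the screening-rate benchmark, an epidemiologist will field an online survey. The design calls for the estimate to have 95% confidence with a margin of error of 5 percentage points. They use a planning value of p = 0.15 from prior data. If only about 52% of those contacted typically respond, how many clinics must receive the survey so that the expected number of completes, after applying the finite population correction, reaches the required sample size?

For 95% confidence, z = 1.960.
Completed interviews needed (unadjusted): n₀ = 1.960² × 0.1275 / 0.050² ≈ 195.92 → 196.
FPC for N = 860: n = 196 / (1 + 195/860) = 196 / 1.2267 ≈ 159.77 → 160.
At a 52% response rate, contacts needed = 160 / 0.52 ≈ 307.69 → 308.

308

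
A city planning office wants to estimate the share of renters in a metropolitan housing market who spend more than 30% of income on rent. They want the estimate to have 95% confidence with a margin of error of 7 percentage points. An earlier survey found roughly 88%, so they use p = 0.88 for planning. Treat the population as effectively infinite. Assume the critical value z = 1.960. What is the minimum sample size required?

83

With p = 0.88, p(1−p) = 0.1056.
n = z²·p(1−p)/E² = 1.960² × 0.1056 / 0.070² = 3.8416 × 0.1056 / 0.004900 ≈ 82.79.
Rounding up gives n = 83.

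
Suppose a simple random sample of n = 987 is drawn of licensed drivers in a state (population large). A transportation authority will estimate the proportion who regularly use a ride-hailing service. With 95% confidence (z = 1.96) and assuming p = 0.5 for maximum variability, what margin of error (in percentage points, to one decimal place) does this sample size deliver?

3.1

SE(p̂) = √[p(1−p)/n] = √[0.2500/987] = 0.01592.
E = z × SE = 1.96 × 0.01592 = 0.03119, or 3.1 percentage points.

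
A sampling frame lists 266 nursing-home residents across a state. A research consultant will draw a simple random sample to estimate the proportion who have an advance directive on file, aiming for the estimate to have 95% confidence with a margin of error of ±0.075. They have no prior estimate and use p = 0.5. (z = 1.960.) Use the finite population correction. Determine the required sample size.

Unadjusted: n₀ = 1.960² × 0.50 × 0.50 / 0.075² ≈ 170.74, so n₀ = 171.
Finite population correction with N = 266: n = n₀ / (1 + (n₀−1)/N) = 171 / (1 + 170/266) = 171 / 1.6391 ≈ 104.33.
Rounding up, n = 105.

105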